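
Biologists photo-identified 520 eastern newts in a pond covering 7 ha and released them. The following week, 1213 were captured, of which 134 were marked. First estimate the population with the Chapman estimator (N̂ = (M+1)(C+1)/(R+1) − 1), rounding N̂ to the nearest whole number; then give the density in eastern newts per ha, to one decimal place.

N̂ = 521·1214/135 − 1 = 632494/135 − 1 ≈ 4684.1 → 4684
Density = N̂ / area = 4684 / 7 ≈ 669.14 → 669.1 per ha

density ≈ 669.1 eastern newts per ha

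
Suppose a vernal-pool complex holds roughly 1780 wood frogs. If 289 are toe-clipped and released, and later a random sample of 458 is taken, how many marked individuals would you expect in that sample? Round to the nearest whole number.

expected recaptures ≈ 74

Expected recaptures E[R] = M·C / N.
E[R] = 289 × 458 / 1780 = 132362 / 1780 ≈ 74.4 → 74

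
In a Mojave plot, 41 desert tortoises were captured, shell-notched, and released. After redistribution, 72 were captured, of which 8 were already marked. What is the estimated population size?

N = 369

If marked individuals mix randomly, R/C ≈ M/N, giving N ≈ M·C/R.
N = (41 × 72) / 8 = 2952 / 8 = 369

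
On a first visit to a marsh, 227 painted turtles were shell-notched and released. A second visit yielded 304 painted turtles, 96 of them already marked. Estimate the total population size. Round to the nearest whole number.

N ≈ 719

N = (227 × 304) / 96 = 69008 / 96 ≈ 718.8 → 719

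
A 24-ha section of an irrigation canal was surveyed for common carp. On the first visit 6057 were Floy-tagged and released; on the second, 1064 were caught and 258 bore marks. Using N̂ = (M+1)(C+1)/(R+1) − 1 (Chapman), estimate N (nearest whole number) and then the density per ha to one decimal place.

density ≈ 1037.9 common carp per ha

N̂ = 6058·1065/259 − 1 = 6451770/259 − 1 ≈ 24909.3 → 24909
Density = N̂ / area = 24909 / 24 ≈ 1037.88 → 1037.9 per ha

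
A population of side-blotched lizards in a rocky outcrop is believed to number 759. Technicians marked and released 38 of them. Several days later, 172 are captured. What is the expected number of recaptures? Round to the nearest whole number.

Expected recaptures E[R] = M·C / N.
E[R] = 38 × 172 / 759 = 6536 / 759 ≈ 8.6 → 9

expected recaptures ≈ 9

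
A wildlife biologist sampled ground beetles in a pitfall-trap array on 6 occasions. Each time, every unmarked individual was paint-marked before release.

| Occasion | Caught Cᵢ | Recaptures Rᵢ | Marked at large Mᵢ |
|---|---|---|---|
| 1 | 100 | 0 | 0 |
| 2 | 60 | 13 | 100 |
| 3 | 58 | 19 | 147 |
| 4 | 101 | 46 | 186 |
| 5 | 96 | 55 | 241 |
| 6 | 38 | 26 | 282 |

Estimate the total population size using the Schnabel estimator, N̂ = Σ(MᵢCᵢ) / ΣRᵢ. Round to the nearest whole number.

Σ MᵢCᵢ = 0·100 + 100·60 + 147·58 + 186·101 + 241·96 + 282·38 = 0 + 6000 + 8526 + 18786 + 23136 + 10716 = 67164
Σ Rᵢ = 0 + 13 + 19 + 46 + 55 + 26 = 159
N̂ = 67164 / 159 ≈ 422.4 → 422

N ≈ 422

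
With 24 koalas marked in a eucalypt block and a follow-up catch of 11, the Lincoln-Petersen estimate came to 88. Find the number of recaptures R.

From N = M·C/R: R = M·C / N = 24·11 / 88 = 264 / 88 = 3.

R = 3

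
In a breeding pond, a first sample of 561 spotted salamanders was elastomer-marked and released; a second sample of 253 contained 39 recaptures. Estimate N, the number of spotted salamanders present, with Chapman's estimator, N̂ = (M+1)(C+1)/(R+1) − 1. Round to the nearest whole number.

N ≈ 3568

N̂ = (561+1)(253+1)/(39+1) − 1 = 562·254/40 − 1
= 142748/40 − 1 ≈ 3568.7 − 1 ≈ 3567.7 → 3568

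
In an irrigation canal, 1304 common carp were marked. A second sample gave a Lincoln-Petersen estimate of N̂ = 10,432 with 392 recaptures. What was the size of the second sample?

From N = M·C/R: C = N·R / M = 10432·392 / 1304 = 4089344 / 1304 = 3136.

C = 3136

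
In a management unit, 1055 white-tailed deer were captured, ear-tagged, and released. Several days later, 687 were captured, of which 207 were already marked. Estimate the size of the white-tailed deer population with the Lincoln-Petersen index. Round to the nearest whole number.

N = (1055 × 687) / 207 = 724785 / 207 ≈ 3501.4 → 3501

N ≈ 3501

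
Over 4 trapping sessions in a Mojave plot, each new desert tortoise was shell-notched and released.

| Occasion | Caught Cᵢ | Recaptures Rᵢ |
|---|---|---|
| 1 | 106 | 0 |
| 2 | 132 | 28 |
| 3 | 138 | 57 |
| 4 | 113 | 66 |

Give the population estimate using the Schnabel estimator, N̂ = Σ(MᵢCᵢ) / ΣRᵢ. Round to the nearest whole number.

Marked at large before each occasion: Mᵢ = Σⱼ<ᵢ (Cⱼ − Rⱼ) → M1=0, M2=106, M3=210, M4=291
Σ MᵢCᵢ = 0·106 + 106·132 + 210·138 + 291·113 = 0 + 13992 + 28980 + 32883 = 75855
Σ Rᵢ = 0 + 28 + 57 + 66 = 151
N̂ = 75855 / 151 ≈ 502.4 → 502

N ≈ 502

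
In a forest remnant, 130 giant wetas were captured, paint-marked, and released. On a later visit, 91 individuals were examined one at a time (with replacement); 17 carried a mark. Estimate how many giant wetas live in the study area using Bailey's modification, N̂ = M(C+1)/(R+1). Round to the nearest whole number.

N ≈ 664

N̂ = 130·(91+1)/(17+1) = 130·92/18 = 11960/18 ≈ 664.4 → 664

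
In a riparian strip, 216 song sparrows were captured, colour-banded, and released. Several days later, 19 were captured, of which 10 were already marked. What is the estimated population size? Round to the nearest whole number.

N ≈ 410

The marked fraction in the recapture sample should equal the marked fraction in the population: 10/19 = 216/N.
N = (216 × 19) / 10 = 4104 / 10 ≈ 410.4 → 410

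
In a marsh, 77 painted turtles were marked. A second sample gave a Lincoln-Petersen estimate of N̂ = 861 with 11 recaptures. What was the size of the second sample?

From N = M·C/R: C = N·R / M = 861·11 / 77 = 9471 / 77 = 123.

C = 123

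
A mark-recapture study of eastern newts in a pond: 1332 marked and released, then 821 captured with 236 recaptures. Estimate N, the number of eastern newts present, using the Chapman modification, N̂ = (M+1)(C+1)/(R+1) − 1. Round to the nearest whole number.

N̂ = (1332+1)(821+1)/(236+1) − 1 = 1333·822/237 − 1
= 1095726/237 − 1 ≈ 4623.3 − 1 ≈ 4622.3 → 4622

N ≈ 4622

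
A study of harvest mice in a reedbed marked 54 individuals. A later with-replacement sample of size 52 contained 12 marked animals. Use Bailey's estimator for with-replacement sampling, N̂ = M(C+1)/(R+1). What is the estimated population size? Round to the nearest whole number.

N ≈ 220

N̂ = 54·(52+1)/(12+1) = 54·53/13 = 2862/13 ≈ 220.2 → 220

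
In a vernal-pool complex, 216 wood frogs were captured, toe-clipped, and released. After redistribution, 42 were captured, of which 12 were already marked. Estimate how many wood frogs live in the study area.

N = 756

If marked individuals mix randomly, R/C ≈ M/N, giving N ≈ M·C/R.
N = (216 × 42) / 12 = 9072 / 12 = 756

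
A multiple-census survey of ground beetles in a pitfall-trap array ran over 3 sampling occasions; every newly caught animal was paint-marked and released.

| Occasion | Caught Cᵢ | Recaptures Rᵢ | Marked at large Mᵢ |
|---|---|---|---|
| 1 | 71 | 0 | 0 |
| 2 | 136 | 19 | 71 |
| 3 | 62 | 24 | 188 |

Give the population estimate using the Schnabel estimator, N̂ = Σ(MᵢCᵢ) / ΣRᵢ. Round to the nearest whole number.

N ≈ 496

Σ MᵢCᵢ = 0·71 + 71·136 + 188·62 = 0 + 9656 + 11656 = 21312
Σ Rᵢ = 0 + 19 + 24 = 43
N̂ = 21312 / 43 ≈ 495.6 → 496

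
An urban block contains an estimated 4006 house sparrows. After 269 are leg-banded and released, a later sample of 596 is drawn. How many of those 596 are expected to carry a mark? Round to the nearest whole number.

expected recaptures ≈ 40

The marked fraction of the population is 269/4006, so in a sample of 596 expect C·(M/N) marked.
E[R] = 269 × 596 / 4006 = 160324 / 4006 ≈ 40.0 → 40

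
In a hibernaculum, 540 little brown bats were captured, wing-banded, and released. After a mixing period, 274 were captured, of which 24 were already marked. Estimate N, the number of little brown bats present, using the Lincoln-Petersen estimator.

N = 6165

The marked fraction in the recapture sample should equal the marked fraction in the population: 24/274 = 540/N.
N = (540 × 274) / 24 = 147960 / 24 = 6165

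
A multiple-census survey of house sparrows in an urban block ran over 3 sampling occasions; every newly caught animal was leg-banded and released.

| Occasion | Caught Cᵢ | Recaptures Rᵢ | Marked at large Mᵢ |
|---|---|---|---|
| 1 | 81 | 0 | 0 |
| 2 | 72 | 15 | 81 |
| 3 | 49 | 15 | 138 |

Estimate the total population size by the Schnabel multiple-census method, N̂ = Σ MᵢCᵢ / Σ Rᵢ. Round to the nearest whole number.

Σ MᵢCᵢ = 0·81 + 81·72 + 138·49 = 0 + 5832 + 6762 = 12594
Σ Rᵢ = 0 + 15 + 15 = 30
N̂ = 12594 / 30 ≈ 419.8 → 420

N ≈ 420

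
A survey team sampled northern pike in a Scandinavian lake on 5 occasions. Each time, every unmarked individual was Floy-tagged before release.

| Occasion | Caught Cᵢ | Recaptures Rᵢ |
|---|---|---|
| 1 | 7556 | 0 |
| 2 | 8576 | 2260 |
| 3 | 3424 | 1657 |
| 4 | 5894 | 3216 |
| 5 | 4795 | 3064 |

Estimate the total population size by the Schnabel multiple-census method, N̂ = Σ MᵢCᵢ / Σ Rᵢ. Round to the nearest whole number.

Marked at large before each occasion: Mᵢ = Σⱼ<ᵢ (Cⱼ − Rⱼ) → M1=0, M2=7556, M3=13872, M4=15639, M5=18317
Σ MᵢCᵢ = 0·7556 + 7556·8576 + 13872·3424 + 15639·5894 + 18317·4795 = 0 + 64800256 + 47497728 + 92176266 + 87830015 = 292304265
Σ Rᵢ = 0 + 2260 + 1657 + 3216 + 3064 = 10197
N̂ = 292304265 / 10197 ≈ 28665.7 → 28666

N ≈ 28,666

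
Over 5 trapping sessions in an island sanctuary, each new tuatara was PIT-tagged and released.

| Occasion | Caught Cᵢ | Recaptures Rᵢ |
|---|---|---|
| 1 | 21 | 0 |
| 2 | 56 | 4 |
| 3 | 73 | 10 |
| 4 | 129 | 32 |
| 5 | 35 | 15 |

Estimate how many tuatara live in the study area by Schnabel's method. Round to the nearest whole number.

N ≈ 528

Marked at large before each occasion: Mᵢ = Σⱼ<ᵢ (Cⱼ − Rⱼ) → M1=0, M2=21, M3=73, M4=136, M5=233
Σ MᵢCᵢ = 0·21 + 21·56 + 73·73 + 136·129 + 233·35 = 0 + 1176 + 5329 + 17544 + 8155 = 32204
Σ Rᵢ = 0 + 4 + 10 + 32 + 15 = 61
N̂ = 32204 / 61 ≈ 527.9 → 528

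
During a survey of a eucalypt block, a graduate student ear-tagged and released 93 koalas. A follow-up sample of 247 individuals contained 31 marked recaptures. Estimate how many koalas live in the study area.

If marked individuals mix randomly, R/C ≈ M/N, giving N ≈ M·C/R.
N = (93 × 247) / 31 = 22971 / 31 = 741

N = 741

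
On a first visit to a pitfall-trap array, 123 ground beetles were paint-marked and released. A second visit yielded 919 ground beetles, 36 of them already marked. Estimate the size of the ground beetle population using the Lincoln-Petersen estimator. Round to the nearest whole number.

N = (123 × 919) / 36 = 113037 / 36 ≈ 3139.9 → 3140

N ≈ 3140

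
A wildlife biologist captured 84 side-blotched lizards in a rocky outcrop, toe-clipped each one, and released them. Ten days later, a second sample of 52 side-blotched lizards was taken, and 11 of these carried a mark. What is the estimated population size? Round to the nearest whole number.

N ≈ 397

If marked individuals mix randomly, R/C ≈ M/N, giving N ≈ M·C/R.
N = (84 × 52) / 11 = 4368 / 11 ≈ 397.1 → 397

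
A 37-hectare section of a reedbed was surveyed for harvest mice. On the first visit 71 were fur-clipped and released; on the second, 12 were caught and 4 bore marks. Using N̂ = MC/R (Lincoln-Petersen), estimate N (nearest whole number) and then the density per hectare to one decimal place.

N̂ = 71·12/4 = 852/4 = 213
Density = N̂ / area = 213 / 37 ≈ 5.76 → 5.8 per hectare

density ≈ 5.8 harvest mice per hectare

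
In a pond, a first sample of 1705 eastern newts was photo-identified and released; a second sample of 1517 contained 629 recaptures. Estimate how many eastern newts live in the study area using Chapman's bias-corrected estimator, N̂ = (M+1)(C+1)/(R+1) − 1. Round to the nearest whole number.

N ≈ 4110

N̂ = (1705+1)(1517+1)/(629+1) − 1 = 1706·1518/630 − 1
= 2589708/630 − 1 ≈ 4110.6 − 1 ≈ 4109.6 → 4110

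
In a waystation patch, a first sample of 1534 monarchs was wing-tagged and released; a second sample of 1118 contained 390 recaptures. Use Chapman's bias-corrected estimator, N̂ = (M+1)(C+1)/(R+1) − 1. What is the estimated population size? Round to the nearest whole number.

N̂ = (1534+1)(1118+1)/(390+1) − 1 = 1535·1119/391 − 1
= 1717665/391 − 1 ≈ 4393.0 − 1 ≈ 4392.0 → 4392

N ≈ 4392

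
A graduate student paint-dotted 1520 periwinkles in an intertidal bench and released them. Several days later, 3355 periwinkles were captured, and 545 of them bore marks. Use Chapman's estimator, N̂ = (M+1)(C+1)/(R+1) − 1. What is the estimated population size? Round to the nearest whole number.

N̂ = (1520+1)(3355+1)/(545+1) − 1 = 1521·3356/546 − 1
= 5104476/546 − 1 ≈ 9348.9 − 1 ≈ 9347.9 → 9348

N ≈ 9348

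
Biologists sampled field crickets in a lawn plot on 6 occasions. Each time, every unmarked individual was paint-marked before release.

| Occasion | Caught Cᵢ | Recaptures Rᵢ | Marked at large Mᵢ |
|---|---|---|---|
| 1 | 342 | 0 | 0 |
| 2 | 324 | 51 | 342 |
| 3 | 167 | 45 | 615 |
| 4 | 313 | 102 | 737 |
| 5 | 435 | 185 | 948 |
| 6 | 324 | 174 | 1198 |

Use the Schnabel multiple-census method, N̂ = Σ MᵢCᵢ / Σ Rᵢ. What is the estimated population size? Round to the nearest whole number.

N ≈ 2235

Σ MᵢCᵢ = 0·342 + 342·324 + 615·167 + 737·313 + 948·435 + 1198·324 = 0 + 110808 + 102705 + 230681 + 412380 + 388152 = 1244726
Σ Rᵢ = 0 + 51 + 45 + 102 + 185 + 174 = 557
N̂ = 1244726 / 557 ≈ 2234.7 → 2235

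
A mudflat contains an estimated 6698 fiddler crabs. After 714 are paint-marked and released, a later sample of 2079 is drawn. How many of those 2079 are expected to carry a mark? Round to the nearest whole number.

expected recaptures ≈ 222

The marked fraction of the population is 714/6698, so in a sample of 2079 expect C·(M/N) marked.
E[R] = 714 × 2079 / 6698 = 1484406 / 6698 ≈ 221.6 → 222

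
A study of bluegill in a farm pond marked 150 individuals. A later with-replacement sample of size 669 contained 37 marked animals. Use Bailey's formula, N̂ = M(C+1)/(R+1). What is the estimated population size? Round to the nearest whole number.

N̂ = 150·(669+1)/(37+1) = 150·670/38 = 100500/38 ≈ 2644.7 → 2645

N ≈ 2645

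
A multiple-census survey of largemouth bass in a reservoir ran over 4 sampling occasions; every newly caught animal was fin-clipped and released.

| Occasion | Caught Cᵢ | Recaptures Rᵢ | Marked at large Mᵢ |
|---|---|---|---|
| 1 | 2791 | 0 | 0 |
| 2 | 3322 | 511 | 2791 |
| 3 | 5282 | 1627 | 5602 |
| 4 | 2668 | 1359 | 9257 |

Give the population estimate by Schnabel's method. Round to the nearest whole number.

N ≈ 18,175

Σ MᵢCᵢ = 0·2791 + 2791·3322 + 5602·5282 + 9257·2668 = 0 + 9271702 + 29589764 + 24697676 = 63559142
Σ Rᵢ = 0 + 511 + 1627 + 1359 = 3497
N̂ = 63559142 / 3497 ≈ 18175.3 → 18175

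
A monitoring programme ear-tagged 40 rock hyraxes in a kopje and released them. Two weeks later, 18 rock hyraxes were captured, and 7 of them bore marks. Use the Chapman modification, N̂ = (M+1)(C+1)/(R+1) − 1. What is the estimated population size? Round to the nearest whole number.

N̂ = (40+1)(18+1)/(7+1) − 1 = 41·19/8 − 1
= 779/8 − 1 ≈ 97.4 − 1 ≈ 96.4 → 96

N ≈ 96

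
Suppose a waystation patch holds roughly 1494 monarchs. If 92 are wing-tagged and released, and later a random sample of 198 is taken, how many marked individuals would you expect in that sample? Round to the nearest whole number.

expected recaptures ≈ 12

Expected recaptures E[R] = M·C / N.
E[R] = 92 × 198 / 1494 = 18216 / 1494 ≈ 12.2 → 12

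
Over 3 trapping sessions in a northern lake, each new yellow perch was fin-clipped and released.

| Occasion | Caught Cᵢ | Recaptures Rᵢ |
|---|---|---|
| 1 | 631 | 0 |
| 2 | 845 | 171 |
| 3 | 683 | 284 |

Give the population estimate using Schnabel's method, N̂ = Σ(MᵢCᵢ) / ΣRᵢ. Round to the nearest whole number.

N ≈ 3131

Marked at large before each occasion: Mᵢ = Σⱼ<ᵢ (Cⱼ − Rⱼ) → M1=0, M2=631, M3=1305
Σ MᵢCᵢ = 0·631 + 631·845 + 1305·683 = 0 + 533195 + 891315 = 1424510
Σ Rᵢ = 0 + 171 + 284 = 455
N̂ = 1424510 / 455 ≈ 3130.8 → 3131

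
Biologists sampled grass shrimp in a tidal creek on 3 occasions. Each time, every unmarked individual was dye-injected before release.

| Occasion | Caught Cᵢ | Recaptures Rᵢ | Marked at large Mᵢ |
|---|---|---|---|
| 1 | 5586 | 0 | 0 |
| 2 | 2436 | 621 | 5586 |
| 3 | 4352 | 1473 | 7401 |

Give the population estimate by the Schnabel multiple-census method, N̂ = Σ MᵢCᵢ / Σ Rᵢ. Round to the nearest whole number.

N ≈ 21,880

Σ MᵢCᵢ = 0·5586 + 5586·2436 + 7401·4352 = 0 + 13607496 + 32209152 = 45816648
Σ Rᵢ = 0 + 621 + 1473 = 2094
N̂ = 45816648 / 2094 ≈ 21880.0 → 21880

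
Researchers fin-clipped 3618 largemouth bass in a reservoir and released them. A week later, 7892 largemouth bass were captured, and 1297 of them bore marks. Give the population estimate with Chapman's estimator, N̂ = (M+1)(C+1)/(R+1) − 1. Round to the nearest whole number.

N̂ = (3618+1)(7892+1)/(1297+1) − 1 = 3619·7893/1298 − 1
= 28564767/1298 − 1 ≈ 22006.8 − 1 ≈ 22005.8 → 22006

N ≈ 22,006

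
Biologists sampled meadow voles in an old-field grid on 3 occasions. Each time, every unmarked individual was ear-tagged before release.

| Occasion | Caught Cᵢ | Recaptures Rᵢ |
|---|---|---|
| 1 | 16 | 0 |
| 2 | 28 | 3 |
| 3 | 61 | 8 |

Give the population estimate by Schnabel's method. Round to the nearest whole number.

Marked at large before each occasion: Mᵢ = Σⱼ<ᵢ (Cⱼ − Rⱼ) → M1=0, M2=16, M3=41
Σ MᵢCᵢ = 0·16 + 16·28 + 41·61 = 0 + 448 + 2501 = 2949
Σ Rᵢ = 0 + 3 + 8 = 11
N̂ = 2949 / 11 ≈ 268.1 → 268

N ≈ 268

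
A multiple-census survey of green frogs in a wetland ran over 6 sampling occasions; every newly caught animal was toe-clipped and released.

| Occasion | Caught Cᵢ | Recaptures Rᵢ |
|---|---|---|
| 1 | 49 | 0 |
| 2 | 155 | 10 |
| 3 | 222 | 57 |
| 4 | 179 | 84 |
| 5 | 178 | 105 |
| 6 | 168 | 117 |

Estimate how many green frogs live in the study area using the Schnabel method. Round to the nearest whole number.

N ≈ 762

Marked at large before each occasion: Mᵢ = Σⱼ<ᵢ (Cⱼ − Rⱼ) → M1=0, M2=49, M3=194, M4=359, M5=454, M6=527
Σ MᵢCᵢ = 0·49 + 49·155 + 194·222 + 359·179 + 454·178 + 527·168 = 0 + 7595 + 43068 + 64261 + 80812 + 88536 = 284272
Σ Rᵢ = 0 + 10 + 57 + 84 + 105 + 117 = 373
N̂ = 284272 / 373 ≈ 762.1 → 762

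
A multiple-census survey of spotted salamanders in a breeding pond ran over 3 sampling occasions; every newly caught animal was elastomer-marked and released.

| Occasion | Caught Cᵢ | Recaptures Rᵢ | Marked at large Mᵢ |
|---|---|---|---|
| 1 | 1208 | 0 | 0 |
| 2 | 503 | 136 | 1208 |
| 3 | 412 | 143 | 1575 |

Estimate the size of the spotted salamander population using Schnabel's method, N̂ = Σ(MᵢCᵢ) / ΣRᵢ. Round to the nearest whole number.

N ≈ 4504

Σ MᵢCᵢ = 0·1208 + 1208·503 + 1575·412 = 0 + 607624 + 648900 = 1256524
Σ Rᵢ = 0 + 136 + 143 = 279
N̂ = 1256524 / 279 ≈ 4503.7 → 4504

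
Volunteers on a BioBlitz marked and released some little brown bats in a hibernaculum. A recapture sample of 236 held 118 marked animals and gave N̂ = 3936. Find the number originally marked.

From N = M·C/R: M = N·R / C = 3936·118 / 236 = 464448 / 236 = 1968.

M = 1968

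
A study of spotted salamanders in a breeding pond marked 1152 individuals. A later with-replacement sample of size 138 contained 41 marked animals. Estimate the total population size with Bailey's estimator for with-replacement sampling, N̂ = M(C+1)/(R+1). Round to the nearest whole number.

N̂ = 1152·(138+1)/(41+1) = 1152·139/42 = 160128/42 ≈ 3812.6 → 3813

N ≈ 3813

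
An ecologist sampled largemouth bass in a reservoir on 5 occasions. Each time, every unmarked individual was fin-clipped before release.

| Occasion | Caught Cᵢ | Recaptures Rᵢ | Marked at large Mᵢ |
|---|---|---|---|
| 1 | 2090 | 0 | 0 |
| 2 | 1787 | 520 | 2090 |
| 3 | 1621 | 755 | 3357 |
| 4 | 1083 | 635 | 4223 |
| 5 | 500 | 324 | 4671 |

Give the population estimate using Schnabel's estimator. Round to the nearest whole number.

Σ MᵢCᵢ = 0·2090 + 2090·1787 + 3357·1621 + 4223·1083 + 4671·500 = 0 + 3734830 + 5441697 + 4573509 + 2335500 = 16085536
Σ Rᵢ = 0 + 520 + 755 + 635 + 324 = 2234
N̂ = 16085536 / 2234 ≈ 7200.3 → 7200

N ≈ 7200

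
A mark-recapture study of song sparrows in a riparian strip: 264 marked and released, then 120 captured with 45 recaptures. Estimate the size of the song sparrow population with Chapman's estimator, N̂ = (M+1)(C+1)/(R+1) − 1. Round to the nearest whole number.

N ≈ 696

N̂ = (264+1)(120+1)/(45+1) − 1 = 265·121/46 − 1
= 32065/46 − 1 ≈ 697.1 − 1 ≈ 696.1 → 696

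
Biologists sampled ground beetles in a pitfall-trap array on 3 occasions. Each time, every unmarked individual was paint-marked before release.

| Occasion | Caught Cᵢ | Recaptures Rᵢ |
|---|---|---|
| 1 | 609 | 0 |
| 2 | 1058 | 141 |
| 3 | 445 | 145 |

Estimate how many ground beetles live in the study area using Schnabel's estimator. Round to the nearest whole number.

Marked at large before each occasion: Mᵢ = Σⱼ<ᵢ (Cⱼ − Rⱼ) → M1=0, M2=609, M3=1526
Σ MᵢCᵢ = 0·609 + 609·1058 + 1526·445 = 0 + 644322 + 679070 = 1323392
Σ Rᵢ = 0 + 141 + 145 = 286
N̂ = 1323392 / 286 ≈ 4627.2 → 4627

N ≈ 4627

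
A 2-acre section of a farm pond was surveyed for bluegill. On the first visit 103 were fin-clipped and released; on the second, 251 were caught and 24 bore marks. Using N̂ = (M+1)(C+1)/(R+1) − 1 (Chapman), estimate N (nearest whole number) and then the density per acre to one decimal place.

N̂ = 104·252/25 − 1 = 26208/25 − 1 ≈ 1047.3 → 1047
Density = N̂ / area = 1047 / 2 ≈ 523.50 → 523.5 per acre

density ≈ 523.5 bluegill per acre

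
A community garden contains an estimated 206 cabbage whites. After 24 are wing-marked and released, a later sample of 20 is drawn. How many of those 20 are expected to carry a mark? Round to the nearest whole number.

expected recaptures ≈ 2

The marked fraction of the population is 24/206, so in a sample of 20 expect C·(M/N) marked.
E[R] = 24 × 20 / 206 = 480 / 206 ≈ 2.3 → 2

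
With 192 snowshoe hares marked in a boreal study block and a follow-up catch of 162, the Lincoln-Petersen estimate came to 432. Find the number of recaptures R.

R = 72

From N = M·C/R: R = M·C / N = 192·162 / 432 = 31104 / 432 = 72.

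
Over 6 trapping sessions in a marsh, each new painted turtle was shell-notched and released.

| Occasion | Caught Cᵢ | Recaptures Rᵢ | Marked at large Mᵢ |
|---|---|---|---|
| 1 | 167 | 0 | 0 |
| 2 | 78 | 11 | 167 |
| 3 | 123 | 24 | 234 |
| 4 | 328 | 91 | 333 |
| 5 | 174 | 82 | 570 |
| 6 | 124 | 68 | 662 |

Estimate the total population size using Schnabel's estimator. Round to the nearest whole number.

N ≈ 1204

Σ MᵢCᵢ = 0·167 + 167·78 + 234·123 + 333·328 + 570·174 + 662·124 = 0 + 13026 + 28782 + 109224 + 99180 + 82088 = 332300
Σ Rᵢ = 0 + 11 + 24 + 91 + 82 + 68 = 276
N̂ = 332300 / 276 ≈ 1204.0 → 1204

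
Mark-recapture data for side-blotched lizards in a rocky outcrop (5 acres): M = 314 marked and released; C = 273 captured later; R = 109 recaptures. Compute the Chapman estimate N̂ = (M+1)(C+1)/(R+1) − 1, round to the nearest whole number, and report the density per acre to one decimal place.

N̂ = 315·274/110 − 1 = 86310/110 − 1 ≈ 783.6 → 784
Density = N̂ / area = 784 / 5 ≈ 156.80 → 156.8 per acre

density ≈ 156.8 side-blotched lizards per acre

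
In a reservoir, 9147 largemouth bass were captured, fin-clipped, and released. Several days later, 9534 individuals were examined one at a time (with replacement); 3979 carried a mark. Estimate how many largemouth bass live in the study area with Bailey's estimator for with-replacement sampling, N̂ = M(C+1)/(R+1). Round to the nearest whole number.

N ≈ 21,914

N̂ = 9147·(9534+1)/(3979+1) = 9147·9535/3980 = 87216645/3980 ≈ 21913.7 → 21914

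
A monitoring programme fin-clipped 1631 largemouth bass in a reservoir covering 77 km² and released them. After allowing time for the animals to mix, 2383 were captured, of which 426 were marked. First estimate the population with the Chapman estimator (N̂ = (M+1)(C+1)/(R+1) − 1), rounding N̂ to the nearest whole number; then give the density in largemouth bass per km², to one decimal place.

density ≈ 118.3 largemouth bass per km²

N̂ = 1632·2384/427 − 1 = 3890688/427 − 1 ≈ 9110.7 → 9111
Density = N̂ / area = 9111 / 77 ≈ 118.32 → 118.3 per km²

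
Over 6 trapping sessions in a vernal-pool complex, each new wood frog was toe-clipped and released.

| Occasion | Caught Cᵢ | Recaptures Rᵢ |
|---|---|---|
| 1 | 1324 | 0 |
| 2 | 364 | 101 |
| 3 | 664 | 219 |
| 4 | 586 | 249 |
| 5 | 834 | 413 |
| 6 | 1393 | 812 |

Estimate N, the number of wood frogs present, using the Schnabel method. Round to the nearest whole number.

N ≈ 4787

Marked at large before each occasion: Mᵢ = Σⱼ<ᵢ (Cⱼ − Rⱼ) → M1=0, M2=1324, M3=1587, M4=2032, M5=2369, M6=2790
Σ MᵢCᵢ = 0·1324 + 1324·364 + 1587·664 + 2032·586 + 2369·834 + 2790·1393 = 0 + 481936 + 1053768 + 1190752 + 1975746 + 3886470 = 8588672
Σ Rᵢ = 0 + 101 + 219 + 249 + 413 + 812 = 1794
N̂ = 8588672 / 1794 ≈ 4787.4 → 4787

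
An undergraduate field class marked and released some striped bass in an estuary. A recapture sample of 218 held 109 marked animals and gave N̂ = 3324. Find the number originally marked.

From N = M·C/R: M = N·R / C = 3324·109 / 218 = 362316 / 218 = 1662.

M = 1662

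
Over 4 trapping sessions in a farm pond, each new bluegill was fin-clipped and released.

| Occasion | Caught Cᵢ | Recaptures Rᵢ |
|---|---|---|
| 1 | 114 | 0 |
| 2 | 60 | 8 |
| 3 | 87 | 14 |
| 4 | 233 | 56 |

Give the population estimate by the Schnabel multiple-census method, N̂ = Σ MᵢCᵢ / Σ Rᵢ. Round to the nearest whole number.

Marked at large before each occasion: Mᵢ = Σⱼ<ᵢ (Cⱼ − Rⱼ) → M1=0, M2=114, M3=166, M4=239
Σ MᵢCᵢ = 0·114 + 114·60 + 166·87 + 239·233 = 0 + 6840 + 14442 + 55687 = 76969
Σ Rᵢ = 0 + 8 + 14 + 56 = 78
N̂ = 76969 / 78 ≈ 986.8 → 987

N ≈ 987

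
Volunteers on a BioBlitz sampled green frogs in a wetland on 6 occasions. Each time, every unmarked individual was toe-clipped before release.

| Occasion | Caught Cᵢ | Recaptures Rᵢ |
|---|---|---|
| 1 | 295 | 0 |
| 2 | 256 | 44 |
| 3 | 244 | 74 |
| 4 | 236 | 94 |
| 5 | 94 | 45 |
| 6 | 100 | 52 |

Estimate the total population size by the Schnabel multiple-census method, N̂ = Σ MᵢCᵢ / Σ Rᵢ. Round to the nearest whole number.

Marked at large before each occasion: Mᵢ = Σⱼ<ᵢ (Cⱼ − Rⱼ) → M1=0, M2=295, M3=507, M4=677, M5=819, M6=868
Σ MᵢCᵢ = 0·295 + 295·256 + 507·244 + 677·236 + 819·94 + 868·100 = 0 + 75520 + 123708 + 159772 + 76986 + 86800 = 522786
Σ Rᵢ = 0 + 44 + 74 + 94 + 45 + 52 = 309
N̂ = 522786 / 309 ≈ 1691.9 → 1692

N ≈ 1692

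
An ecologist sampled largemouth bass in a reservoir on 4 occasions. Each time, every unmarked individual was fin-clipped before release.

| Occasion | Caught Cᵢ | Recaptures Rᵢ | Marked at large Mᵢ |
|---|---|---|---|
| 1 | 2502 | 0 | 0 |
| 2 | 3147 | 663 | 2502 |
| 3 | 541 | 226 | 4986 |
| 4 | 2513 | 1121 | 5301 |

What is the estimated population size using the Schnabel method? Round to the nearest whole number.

Σ MᵢCᵢ = 0·2502 + 2502·3147 + 4986·541 + 5301·2513 = 0 + 7873794 + 2697426 + 13321413 = 23892633
Σ Rᵢ = 0 + 663 + 226 + 1121 = 2010
N̂ = 23892633 / 2010 ≈ 11886.9 → 11887

N ≈ 11,887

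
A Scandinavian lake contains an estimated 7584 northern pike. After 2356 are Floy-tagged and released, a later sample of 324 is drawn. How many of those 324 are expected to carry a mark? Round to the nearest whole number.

expected recaptures ≈ 101

Expected recaptures E[R] = M·C / N.
E[R] = 2356 × 324 / 7584 = 763344 / 7584 ≈ 100.7 → 101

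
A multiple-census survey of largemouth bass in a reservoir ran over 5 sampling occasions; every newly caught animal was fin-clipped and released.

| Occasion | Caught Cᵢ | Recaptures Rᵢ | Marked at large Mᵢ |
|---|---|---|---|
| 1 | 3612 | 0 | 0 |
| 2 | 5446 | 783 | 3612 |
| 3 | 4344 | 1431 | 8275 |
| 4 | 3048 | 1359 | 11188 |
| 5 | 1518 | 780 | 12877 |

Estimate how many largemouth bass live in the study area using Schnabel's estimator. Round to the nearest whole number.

Σ MᵢCᵢ = 0·3612 + 3612·5446 + 8275·4344 + 11188·3048 + 12877·1518 = 0 + 19670952 + 35946600 + 34101024 + 19547286 = 109265862
Σ Rᵢ = 0 + 783 + 1431 + 1359 + 780 = 4353
N̂ = 109265862 / 4353 ≈ 25101.3 → 25101

N ≈ 25,101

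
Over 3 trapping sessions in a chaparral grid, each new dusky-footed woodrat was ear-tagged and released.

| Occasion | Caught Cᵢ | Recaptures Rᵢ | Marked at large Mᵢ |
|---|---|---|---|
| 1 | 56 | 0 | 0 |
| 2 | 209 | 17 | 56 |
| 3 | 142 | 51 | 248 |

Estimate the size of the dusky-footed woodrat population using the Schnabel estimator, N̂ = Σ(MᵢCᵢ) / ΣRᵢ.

Σ MᵢCᵢ = 0·56 + 56·209 + 248·142 = 0 + 11704 + 35216 = 46920
Σ Rᵢ = 0 + 17 + 51 = 68
N̂ = 46920 / 68 = 690

N = 690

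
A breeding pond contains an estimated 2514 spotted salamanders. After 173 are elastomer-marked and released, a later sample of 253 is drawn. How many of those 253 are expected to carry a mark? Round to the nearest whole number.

Expected recaptures E[R] = M·C / N.
E[R] = 173 × 253 / 2514 = 43769 / 2514 ≈ 17.4 → 17

expected recaptures ≈ 17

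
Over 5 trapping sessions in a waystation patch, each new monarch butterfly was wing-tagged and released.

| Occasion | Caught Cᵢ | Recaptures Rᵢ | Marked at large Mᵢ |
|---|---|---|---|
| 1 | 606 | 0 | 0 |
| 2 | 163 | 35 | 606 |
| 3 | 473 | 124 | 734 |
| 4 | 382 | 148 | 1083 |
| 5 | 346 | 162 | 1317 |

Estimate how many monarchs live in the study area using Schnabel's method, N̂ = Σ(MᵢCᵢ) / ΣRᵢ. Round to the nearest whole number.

N ≈ 2805

Σ MᵢCᵢ = 0·606 + 606·163 + 734·473 + 1083·382 + 1317·346 = 0 + 98778 + 347182 + 413706 + 455682 = 1315348
Σ Rᵢ = 0 + 35 + 124 + 148 + 162 = 469
N̂ = 1315348 / 469 ≈ 2804.6 → 2805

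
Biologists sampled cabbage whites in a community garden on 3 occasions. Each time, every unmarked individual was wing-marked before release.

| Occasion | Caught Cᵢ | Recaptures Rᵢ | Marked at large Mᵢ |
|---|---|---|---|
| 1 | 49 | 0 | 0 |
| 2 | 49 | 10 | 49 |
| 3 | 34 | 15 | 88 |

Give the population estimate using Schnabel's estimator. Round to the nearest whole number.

Σ MᵢCᵢ = 0·49 + 49·49 + 88·34 = 0 + 2401 + 2992 = 5393
Σ Rᵢ = 0 + 10 + 15 = 25
N̂ = 5393 / 25 ≈ 215.7 → 216

N ≈ 216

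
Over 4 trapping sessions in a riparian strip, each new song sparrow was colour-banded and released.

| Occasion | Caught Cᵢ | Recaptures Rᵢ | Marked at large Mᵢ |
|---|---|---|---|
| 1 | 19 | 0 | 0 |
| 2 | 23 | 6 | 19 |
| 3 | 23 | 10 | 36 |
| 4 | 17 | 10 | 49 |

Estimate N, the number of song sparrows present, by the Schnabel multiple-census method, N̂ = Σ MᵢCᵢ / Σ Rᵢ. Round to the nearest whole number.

N ≈ 81

Σ MᵢCᵢ = 0·19 + 19·23 + 36·23 + 49·17 = 0 + 437 + 828 + 833 = 2098
Σ Rᵢ = 0 + 6 + 10 + 10 = 26
N̂ = 2098 / 26 ≈ 80.7 → 81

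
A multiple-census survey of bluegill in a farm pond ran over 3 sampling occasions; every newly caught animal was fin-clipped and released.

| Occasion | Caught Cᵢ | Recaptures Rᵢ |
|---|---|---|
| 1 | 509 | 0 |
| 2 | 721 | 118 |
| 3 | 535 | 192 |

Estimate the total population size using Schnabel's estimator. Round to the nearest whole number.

N ≈ 3103

Marked at large before each occasion: Mᵢ = Σⱼ<ᵢ (Cⱼ − Rⱼ) → M1=0, M2=509, M3=1112
Σ MᵢCᵢ = 0·509 + 509·721 + 1112·535 = 0 + 366989 + 594920 = 961909
Σ Rᵢ = 0 + 118 + 192 = 310
N̂ = 961909 / 310 ≈ 3102.9 → 3103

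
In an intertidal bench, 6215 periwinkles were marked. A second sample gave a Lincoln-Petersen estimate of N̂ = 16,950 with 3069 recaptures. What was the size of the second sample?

C = 8370

From N = M·C/R: C = N·R / M = 16950·3069 / 6215 = 52019550 / 6215 = 8370.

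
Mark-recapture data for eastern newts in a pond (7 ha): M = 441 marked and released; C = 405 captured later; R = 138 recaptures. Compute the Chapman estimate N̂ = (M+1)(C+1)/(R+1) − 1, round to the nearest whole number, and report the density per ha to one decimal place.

N̂ = 442·406/139 − 1 = 179452/139 − 1 ≈ 1290.0 → 1290
Density = N̂ / area = 1290 / 7 ≈ 184.29 → 184.3 per ha

density ≈ 184.3 eastern newts per ha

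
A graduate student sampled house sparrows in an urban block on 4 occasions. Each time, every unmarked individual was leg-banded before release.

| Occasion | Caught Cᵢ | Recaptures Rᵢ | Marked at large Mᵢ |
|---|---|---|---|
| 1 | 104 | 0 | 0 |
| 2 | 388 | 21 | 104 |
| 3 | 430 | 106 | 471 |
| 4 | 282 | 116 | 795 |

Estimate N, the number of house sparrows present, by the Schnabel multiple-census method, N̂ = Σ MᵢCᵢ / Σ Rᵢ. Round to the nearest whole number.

Σ MᵢCᵢ = 0·104 + 104·388 + 471·430 + 795·282 = 0 + 40352 + 202530 + 224190 = 467072
Σ Rᵢ = 0 + 21 + 106 + 116 = 243
N̂ = 467072 / 243 ≈ 1922.1 → 1922

N ≈ 1922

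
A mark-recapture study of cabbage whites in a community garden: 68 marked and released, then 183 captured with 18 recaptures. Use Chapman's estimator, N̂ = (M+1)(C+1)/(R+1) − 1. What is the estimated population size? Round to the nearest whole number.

N ≈ 667

N̂ = (68+1)(183+1)/(18+1) − 1 = 69·184/19 − 1
= 12696/19 − 1 ≈ 668.2 − 1 ≈ 667.2 → 667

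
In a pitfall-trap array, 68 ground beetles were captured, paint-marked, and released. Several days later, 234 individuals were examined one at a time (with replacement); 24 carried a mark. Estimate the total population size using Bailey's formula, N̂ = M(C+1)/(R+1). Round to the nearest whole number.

N̂ = 68·(234+1)/(24+1) = 68·235/25 = 15980/25 ≈ 639.2 → 639

N ≈ 639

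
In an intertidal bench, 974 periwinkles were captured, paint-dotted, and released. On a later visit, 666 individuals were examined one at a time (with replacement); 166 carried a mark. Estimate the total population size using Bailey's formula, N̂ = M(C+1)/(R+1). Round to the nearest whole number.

N̂ = 974·(666+1)/(166+1) = 974·667/167 = 649658/167 ≈ 3890.2 → 3890

N ≈ 3890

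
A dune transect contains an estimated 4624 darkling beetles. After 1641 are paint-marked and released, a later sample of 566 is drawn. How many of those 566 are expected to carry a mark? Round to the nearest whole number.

Expected recaptures E[R] = M·C / N.
E[R] = 1641 × 566 / 4624 = 928806 / 4624 ≈ 200.9 → 201

expected recaptures ≈ 201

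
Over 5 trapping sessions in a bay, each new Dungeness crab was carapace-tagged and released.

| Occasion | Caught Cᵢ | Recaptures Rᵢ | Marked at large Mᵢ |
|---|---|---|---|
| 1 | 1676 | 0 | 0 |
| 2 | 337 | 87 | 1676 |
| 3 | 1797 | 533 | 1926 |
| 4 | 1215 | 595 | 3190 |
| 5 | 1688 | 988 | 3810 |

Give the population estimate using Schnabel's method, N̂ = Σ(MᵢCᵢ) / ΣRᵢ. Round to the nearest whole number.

N ≈ 6506

Σ MᵢCᵢ = 0·1676 + 1676·337 + 1926·1797 + 3190·1215 + 3810·1688 = 0 + 564812 + 3461022 + 3875850 + 6431280 = 14332964
Σ Rᵢ = 0 + 87 + 533 + 595 + 988 = 2203
N̂ = 14332964 / 2203 ≈ 6506.1 → 6506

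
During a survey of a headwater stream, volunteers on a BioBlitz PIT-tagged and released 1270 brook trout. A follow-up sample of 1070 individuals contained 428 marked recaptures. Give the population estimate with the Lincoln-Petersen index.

N = (1270 × 1070) / 428 = 1358900 / 428 = 3175

N = 3175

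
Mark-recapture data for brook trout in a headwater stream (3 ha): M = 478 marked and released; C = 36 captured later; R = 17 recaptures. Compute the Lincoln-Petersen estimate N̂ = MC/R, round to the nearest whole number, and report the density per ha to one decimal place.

density ≈ 337.3 brook trout per ha

N̂ = 478·36/17 = 17208/17 ≈ 1012.2 → 1012
Density = N̂ / area = 1012 / 3 ≈ 337.33 → 337.3 per ha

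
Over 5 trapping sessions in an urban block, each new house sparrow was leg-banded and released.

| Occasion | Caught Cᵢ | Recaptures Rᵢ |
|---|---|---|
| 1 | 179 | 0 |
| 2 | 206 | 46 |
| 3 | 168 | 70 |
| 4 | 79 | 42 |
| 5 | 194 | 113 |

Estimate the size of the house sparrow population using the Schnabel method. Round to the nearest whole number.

N ≈ 813

Marked at large before each occasion: Mᵢ = Σⱼ<ᵢ (Cⱼ − Rⱼ) → M1=0, M2=179, M3=339, M4=437, M5=474
Σ MᵢCᵢ = 0·179 + 179·206 + 339·168 + 437·79 + 474·194 = 0 + 36874 + 56952 + 34523 + 91956 = 220305
Σ Rᵢ = 0 + 46 + 70 + 42 + 113 = 271
N̂ = 220305 / 271 ≈ 812.9 → 813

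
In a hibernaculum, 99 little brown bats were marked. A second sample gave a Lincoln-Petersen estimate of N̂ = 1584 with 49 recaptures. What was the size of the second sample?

From N = M·C/R: C = N·R / M = 1584·49 / 99 = 77616 / 99 = 784.

C = 784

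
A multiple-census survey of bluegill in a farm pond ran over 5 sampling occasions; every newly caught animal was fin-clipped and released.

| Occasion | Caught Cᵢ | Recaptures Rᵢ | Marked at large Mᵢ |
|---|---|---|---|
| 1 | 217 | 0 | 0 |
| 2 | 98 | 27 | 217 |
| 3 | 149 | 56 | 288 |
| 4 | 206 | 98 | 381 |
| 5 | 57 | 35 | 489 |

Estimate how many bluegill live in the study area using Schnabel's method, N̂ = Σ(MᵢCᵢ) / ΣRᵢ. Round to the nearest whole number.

N ≈ 790

Σ MᵢCᵢ = 0·217 + 217·98 + 288·149 + 381·206 + 489·57 = 0 + 21266 + 42912 + 78486 + 27873 = 170537
Σ Rᵢ = 0 + 27 + 56 + 98 + 35 = 216
N̂ = 170537 / 216 ≈ 789.5 → 790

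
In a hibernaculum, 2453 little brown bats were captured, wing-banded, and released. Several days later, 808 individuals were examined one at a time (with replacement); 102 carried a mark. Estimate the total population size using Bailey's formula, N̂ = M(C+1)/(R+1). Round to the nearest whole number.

N ≈ 19,267

N̂ = 2453·(808+1)/(102+1) = 2453·809/103 = 1984477/103 ≈ 19266.8 → 19267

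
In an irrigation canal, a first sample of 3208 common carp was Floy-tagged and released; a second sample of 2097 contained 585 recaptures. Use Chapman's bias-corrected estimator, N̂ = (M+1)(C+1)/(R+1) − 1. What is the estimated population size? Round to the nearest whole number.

N ≈ 11,488

N̂ = (3208+1)(2097+1)/(585+1) − 1 = 3209·2098/586 − 1
= 6732482/586 − 1 ≈ 11488.9 − 1 ≈ 11487.9 → 11488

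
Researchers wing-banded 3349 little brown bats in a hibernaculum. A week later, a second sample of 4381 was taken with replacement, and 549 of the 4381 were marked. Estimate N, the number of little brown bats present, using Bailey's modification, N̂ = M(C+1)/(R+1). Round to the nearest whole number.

N ≈ 26,682

N̂ = 3349·(4381+1)/(549+1) = 3349·4382/550 = 14675318/550 ≈ 26682.4 → 26682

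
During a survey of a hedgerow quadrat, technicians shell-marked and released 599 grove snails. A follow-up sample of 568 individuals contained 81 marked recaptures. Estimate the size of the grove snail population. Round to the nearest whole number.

If marked individuals mix randomly, R/C ≈ M/N, giving N ≈ M·C/R.
N = (599 × 568) / 81 = 340232 / 81 ≈ 4200.4 → 4200

N ≈ 4200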